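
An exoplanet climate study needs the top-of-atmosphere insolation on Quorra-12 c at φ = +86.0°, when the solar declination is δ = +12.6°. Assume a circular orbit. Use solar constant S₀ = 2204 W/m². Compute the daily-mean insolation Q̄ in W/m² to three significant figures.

Q̄ ≈ 480 W/m²

cos H₀ = −tan(+86.0°) tan(+12.600°) = -3.1966 ≤ −1 ⇒ polar day, H₀ = π.
Bracket: H₀ sin φ sin δ + cos φ cos δ sin H₀ = 3.1416×0.99756×0.21814 + 0.06976×0.97592×0.00000 = 0.683636 + 0.000000 = 0.683636.
Q̄ = (S₀/π) × [bracket] = (2204/π) × 0.683636 = 479.6 W/m².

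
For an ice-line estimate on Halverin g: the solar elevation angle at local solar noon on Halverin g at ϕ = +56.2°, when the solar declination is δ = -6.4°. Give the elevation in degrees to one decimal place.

27.4°

At local noon the hour angle is zero, so the zenith angle equals |ϕ − δ| = |+56.2° − (-6.400°)| = 62.600°.
Elevation = 90° − 62.600° = 27.4°.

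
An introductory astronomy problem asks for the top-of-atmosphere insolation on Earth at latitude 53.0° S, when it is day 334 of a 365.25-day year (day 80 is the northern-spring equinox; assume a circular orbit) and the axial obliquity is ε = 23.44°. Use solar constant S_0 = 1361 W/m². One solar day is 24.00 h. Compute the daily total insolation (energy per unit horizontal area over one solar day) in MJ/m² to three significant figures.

Solar longitude: L_s = 360° × (334 − 80)/365.25 = 250.349°.
sin δ = sin 23.44° × sin 250.349° = -0.37462, so δ = -22.001°.
cos h₀ = −tan(-53.0°) tan(-22.001°) = -0.5362, h₀ = 2.1367 rad.
Bracket: h₀ sin ϕ sin δ + cos ϕ cos δ sin h₀ = 2.1367×-0.79864×-0.37462 + 0.60182×0.92718×0.84410 = 0.639272 + 0.471004 = 1.110276.
Q̄ = (S_0/π) × [bracket] = (1361/π) × 1.110276 = 480.99 W/m².
Daily total = Q̄ × 24.00 h × 3600 s/h = 480.99 × 24.00 × 3600 / 10⁶ = 41.56 MJ/m².

41.6 MJ/m²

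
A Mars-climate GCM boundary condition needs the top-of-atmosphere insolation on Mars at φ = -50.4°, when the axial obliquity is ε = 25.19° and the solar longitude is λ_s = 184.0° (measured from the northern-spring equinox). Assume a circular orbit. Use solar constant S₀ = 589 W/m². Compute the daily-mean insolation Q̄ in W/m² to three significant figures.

Q̄ ≈ 126 W/m²

Solar declination: sin δ = sin ε · sin λ_s = sin 25.19° × sin 184.0° = -0.02969, so δ = -1.701°.
cos H₀ = −tan(-50.4°) tan(-1.701°) = -0.0359, H₀ = 1.6067 rad.
Bracket: H₀ sin φ sin δ + cos φ cos δ sin H₀ = 1.6067×-0.77051×-0.02969 + 0.63742×0.99956×0.99936 = 0.036756 + 0.636732 = 0.673488.
Q̄ = (S₀/π) × [bracket] = (589/π) × 0.673488 = 126.3 W/m².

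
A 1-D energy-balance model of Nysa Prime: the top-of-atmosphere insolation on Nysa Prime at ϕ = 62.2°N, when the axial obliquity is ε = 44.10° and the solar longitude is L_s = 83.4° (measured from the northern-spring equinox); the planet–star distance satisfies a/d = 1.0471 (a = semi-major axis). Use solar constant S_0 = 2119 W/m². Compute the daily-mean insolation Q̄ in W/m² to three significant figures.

Solar declination: sin δ = sin ε · sin L_s = sin 44.10° × sin 83.4° = 0.69130, so δ = +43.733°.
cos h₀ = −tan(+62.2°) tan(+43.733°) = -1.8146 ≤ −1 ⇒ polar day, h₀ = π.
Bracket: h₀ sin ϕ sin δ + cos ϕ cos δ sin h₀ = 3.1416×0.88458×0.69130 + 0.46639×0.72257×0.00000 = 1.921120 + 0.000000 = 1.921120.
Inverse-square distance factor (a/d)² = 1.0471² = 1.096418.
Q̄ = (S_0/π) × 1.096418 × [bracket] = (2119/π) × 1.096418 × 1.921120 = 1421 W/m².

Q̄ ≈ 1.42e+03 W/m²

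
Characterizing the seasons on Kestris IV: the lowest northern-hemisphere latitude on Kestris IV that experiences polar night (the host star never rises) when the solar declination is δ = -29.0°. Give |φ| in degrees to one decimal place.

Polar night requires cos H₀ = −tan φ tan δ ≥ 1, i.e. tan φ tan δ ≤ −1.
The boundary is |tan φ| · |tan δ| = 1, so |φ| = 90° − |δ| = 90° − 29.0° = 61.0° in the northern hemisphere.

|φ| = 61.0°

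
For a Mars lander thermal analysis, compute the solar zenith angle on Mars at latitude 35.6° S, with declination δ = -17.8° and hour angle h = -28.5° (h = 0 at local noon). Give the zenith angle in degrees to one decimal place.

θ_z = 30.9°

cos θ_z = sin φ sin δ + cos φ cos δ cos h = 0.177952 + 0.680360 = 0.858312.
θ_z = arccos(0.858312) = 30.9°.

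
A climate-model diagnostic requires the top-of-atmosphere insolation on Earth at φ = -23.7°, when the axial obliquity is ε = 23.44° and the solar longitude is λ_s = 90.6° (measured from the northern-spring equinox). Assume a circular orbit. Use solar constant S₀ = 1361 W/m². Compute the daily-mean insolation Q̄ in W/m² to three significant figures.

Solar declination: sin δ = sin ε · sin λ_s = sin 23.44° × sin 90.6° = 0.39777, so δ = +23.439°.
cos H₀ = −tan(-23.7°) tan(+23.439°) = 0.1903, H₀ = 1.3793 rad.
Bracket: H₀ sin φ sin δ + cos φ cos δ sin H₀ = 1.3793×-0.40195×0.39777 + 0.91566×0.91749×0.98172 = -0.220528 + 0.824752 = 0.604224.
Q̄ = (S₀/π) × [bracket] = (1361/π) × 0.604224 = 261.8 W/m².

Q̄ ≈ 262 W/m²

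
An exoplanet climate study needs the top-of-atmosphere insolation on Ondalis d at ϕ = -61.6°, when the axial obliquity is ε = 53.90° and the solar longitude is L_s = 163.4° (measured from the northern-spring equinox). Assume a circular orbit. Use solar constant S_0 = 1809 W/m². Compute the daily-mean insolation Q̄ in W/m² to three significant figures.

Solar declination: sin δ = sin ε · sin L_s = sin 53.90° × sin 163.4° = 0.23083, so δ = +13.346°.
cos h₀ = −tan(-61.6°) tan(+13.346°) = 0.4388, h₀ = 1.1166 rad.
Bracket: h₀ sin ϕ sin δ + cos ϕ cos δ sin h₀ = 1.1166×-0.87965×0.23083 + 0.47562×0.97299×0.89860 = -0.226725 + 0.415848 = 0.189123.
Q̄ = (S_0/π) × [bracket] = (1809/π) × 0.189123 = 108.9 W/m².

Q̄ ≈ 109 W/m²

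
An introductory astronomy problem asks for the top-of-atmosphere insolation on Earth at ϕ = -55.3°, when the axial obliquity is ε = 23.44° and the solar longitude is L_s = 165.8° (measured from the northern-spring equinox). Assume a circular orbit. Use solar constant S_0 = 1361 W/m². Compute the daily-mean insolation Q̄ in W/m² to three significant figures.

Solar declination: sin δ = sin ε · sin L_s = sin 23.44° × sin 165.8° = 0.09758, so δ = +5.600°.
cos h₀ = −tan(-55.3°) tan(+5.600°) = 0.1416, h₀ = 1.4287 rad.
Bracket: h₀ sin ϕ sin δ + cos ϕ cos δ sin h₀ = 1.4287×-0.82214×0.09758 + 0.56928×0.99523×0.98992 = -0.114617 + 0.560854 = 0.446237.
Q̄ = (S_0/π) × [bracket] = (1361/π) × 0.446237 = 193.3 W/m².

Q̄ ≈ 193 W/m²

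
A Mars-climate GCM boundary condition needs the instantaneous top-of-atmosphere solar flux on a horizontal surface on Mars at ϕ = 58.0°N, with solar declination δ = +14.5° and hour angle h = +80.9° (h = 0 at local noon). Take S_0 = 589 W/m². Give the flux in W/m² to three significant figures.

cos θ_z = sin ϕ sin δ + cos ϕ cos δ cos h = 0.212334 + 0.081141 = 0.293475.
Flux = S_0 · cos θ_z = 589 × 0.293475 = 172.9 W/m².

173 W/m²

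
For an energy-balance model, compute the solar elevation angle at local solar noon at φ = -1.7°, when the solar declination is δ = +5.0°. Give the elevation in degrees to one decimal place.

At local noon the hour angle is zero, so the zenith angle equals |φ − δ| = |-1.7° − (+5.000°)| = 6.700°.
Elevation = 90° − 6.700° = 83.3°.

83.3°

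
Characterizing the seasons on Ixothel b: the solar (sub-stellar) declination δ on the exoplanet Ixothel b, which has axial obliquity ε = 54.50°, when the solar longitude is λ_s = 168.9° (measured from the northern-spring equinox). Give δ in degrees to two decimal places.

sin δ = sin ε · sin λ_s = sin 54.50° × sin 168.9° = 0.156735.
δ = arcsin(0.156735) = +9.02°.

δ = +9.02°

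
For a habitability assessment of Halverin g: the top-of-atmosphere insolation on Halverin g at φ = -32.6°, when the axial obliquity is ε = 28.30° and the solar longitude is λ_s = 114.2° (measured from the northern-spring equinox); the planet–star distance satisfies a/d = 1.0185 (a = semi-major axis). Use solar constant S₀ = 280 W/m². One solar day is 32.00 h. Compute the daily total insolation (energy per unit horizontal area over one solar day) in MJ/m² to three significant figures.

4.58 MJ/m²

Solar declination: sin δ = sin ε · sin λ_s = sin 28.30° × sin 114.2° = 0.43243, so δ = +25.622°.
cos H₀ = −tan(-32.6°) tan(+25.622°) = 0.3067, H₀ = 1.2591 rad.
Bracket: H₀ sin φ sin δ + cos φ cos δ sin H₀ = 1.2591×-0.53877×0.43243 + 0.84245×0.90167×0.95180 = -0.293346 + 0.722999 = 0.429653.
Inverse-square distance factor (a/d)² = 1.0185² = 1.037342.
Q̄ = (S₀/π) × 1.037342 × [bracket] = (280/π) × 1.037342 × 0.429653 = 39.724 W/m².
Daily total = Q̄ × 32.00 h × 3600 s/h = 39.724 × 32.00 × 3600 / 10⁶ = 4.576 MJ/m².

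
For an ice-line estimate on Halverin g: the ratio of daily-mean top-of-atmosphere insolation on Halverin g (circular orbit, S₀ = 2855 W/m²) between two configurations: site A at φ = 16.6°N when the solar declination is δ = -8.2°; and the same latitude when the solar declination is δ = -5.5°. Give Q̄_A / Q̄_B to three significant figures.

— Configuration A (φ=+16.6°):
cos H₀ = −tan(+16.6°) tan(-8.200°) = 0.0430, H₀ = 1.5278 rad.
Bracket: H₀ sin φ sin δ + cos φ cos δ sin H₀ = 1.5278×0.28569×-0.14263 + 0.95832×0.98978×0.99908 = -0.062255 + 0.947653 = 0.885398.
Q̄ = (S₀/π) × [bracket] = (2855/π) × 0.885398 = 804.63 W/m².
— Configuration B (φ=+16.6°):
cos H₀ = −tan(+16.6°) tan(-5.500°) = 0.0287, H₀ = 1.5421 rad.
Bracket: H₀ sin φ sin δ + cos φ cos δ sin H₀ = 1.5421×0.28569×-0.09585 + 0.95832×0.99540×0.99959 = -0.042228 + 0.953521 = 0.911293.
Q̄ = (S₀/π) × [bracket] = (2855/π) × 0.911293 = 828.16 W/m².
Ratio Q̄_A / Q̄_B = 804.63 / 828.16 = 0.9716.

Q̄_A / Q̄_B ≈ 0.972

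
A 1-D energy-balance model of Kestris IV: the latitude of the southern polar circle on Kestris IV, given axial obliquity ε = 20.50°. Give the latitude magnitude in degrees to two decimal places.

The polar circle is the lowest latitude that experiences at least one full rotation of continuous darkness at the northern-summer solstice; it lies at |ϕ| = 90° − ε = 90° − 20.50° = 69.50°.

69.50°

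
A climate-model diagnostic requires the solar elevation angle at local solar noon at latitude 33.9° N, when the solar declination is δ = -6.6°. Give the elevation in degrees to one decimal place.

At local noon the hour angle is zero, so the zenith angle equals |ϕ − δ| = |+33.9° − (-6.600°)| = 40.500°.
Elevation = 90° − 40.500° = 49.5°.

49.5°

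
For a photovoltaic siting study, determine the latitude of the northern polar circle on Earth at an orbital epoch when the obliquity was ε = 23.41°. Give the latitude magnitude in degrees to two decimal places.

66.59°

The polar circle is the lowest latitude that experiences at least one full rotation of continuous daylight at the northern-summer solstice; it lies at |φ| = 90° − ε = 90° − 23.41° = 66.59°.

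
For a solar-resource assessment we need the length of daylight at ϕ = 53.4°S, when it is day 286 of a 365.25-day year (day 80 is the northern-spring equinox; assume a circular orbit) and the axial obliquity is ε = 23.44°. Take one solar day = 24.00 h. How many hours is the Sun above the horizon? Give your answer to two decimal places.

Solar longitude: L_s = 360° × (286 − 80)/365.25 = 203.039°.
sin δ = sin 23.44° × sin 203.039° = -0.15568, so δ = -8.956°.
cos h₀ = −tan ϕ · tan δ = −tan(-53.4°) × tan(-8.956°) = -0.2122, so h₀ = 1.7846 rad = 102.25°.
Daylight = 2h₀/(2π) × 24.00 h = (1.7846/π) × 24.00 = 13.63 h.

13.63 h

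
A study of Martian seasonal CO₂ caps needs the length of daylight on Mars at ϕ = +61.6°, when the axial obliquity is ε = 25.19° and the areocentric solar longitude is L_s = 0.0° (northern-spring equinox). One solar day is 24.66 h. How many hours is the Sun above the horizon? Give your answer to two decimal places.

12.33 h

sin δ = sin 25.19° × sin 0.0° = 0.00000, so δ = +0.000°.
cos h₀ = −tan ϕ · tan δ = −tan(+61.6°) × tan(+0.000°) = -0.0000, so h₀ = 1.5708 rad = 90.00°.
Daylight = 2h₀/(2π) × 24.66 h = (1.5708/π) × 24.66 = 12.33 h.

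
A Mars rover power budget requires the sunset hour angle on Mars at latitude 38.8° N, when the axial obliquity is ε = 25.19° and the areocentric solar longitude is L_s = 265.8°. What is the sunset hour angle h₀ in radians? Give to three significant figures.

h₀ = 1.18 rad

sin δ = sin 25.19° × sin 265.8° = -0.42448, so δ = -25.118°.
cos h₀ = −tan ϕ · tan δ = −tan(+38.8°) × tan(-25.118°) = 0.3769, so h₀ = 1.1843 rad = 67.86°.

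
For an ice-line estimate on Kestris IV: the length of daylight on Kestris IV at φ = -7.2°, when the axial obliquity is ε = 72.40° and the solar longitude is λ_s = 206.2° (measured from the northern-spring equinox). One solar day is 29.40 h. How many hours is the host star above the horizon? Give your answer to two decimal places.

Solar declination: sin δ = sin ε · sin λ_s = sin 72.40° × sin 206.2° = -0.42084, so δ = -24.888°.
cos H₀ = −tan φ · tan δ = −tan(-7.2°) × tan(-24.888°) = -0.0586, so H₀ = 1.6294 rad = 93.36°.
Daylight = 2H₀/(2π) × 29.40 h = (1.6294/π) × 29.40 = 15.25 h.

15.25 h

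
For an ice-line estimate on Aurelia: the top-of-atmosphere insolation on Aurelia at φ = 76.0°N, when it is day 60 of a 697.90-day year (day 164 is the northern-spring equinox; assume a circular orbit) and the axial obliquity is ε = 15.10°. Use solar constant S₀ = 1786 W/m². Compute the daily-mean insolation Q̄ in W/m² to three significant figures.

Solar longitude: λ_s = 360° × (60 − 164)/697.90 = -53.647°, i.e. -53.647° + 360° = 306.353°.
sin δ = sin 15.10° × sin 306.353° = -0.20980, so δ = -12.111°.
cos H₀ = −tan(+76.0°) tan(-12.111°) = 0.8606, H₀ = 0.5343 rad.
Bracket: H₀ sin φ sin δ + cos φ cos δ sin H₀ = 0.5343×0.97030×-0.20980 + 0.24192×0.97774×0.50922 = -0.108767 + 0.120448 = 0.011681.
Q̄ = (S₀/π) × [bracket] = (1786/π) × 0.011681 = 6.641 W/m².

Q̄ ≈ 6.64 W/m²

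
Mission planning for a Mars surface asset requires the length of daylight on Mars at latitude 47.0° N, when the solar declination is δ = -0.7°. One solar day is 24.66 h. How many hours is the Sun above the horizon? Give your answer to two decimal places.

cos h₀ = −tan ϕ · tan δ = −tan(+47.0°) × tan(-0.700°) = 0.0131, so h₀ = 1.5577 rad = 89.25°.
Daylight = 2h₀/(2π) × 24.66 h = (1.5577/π) × 24.66 = 12.23 h.

12.23 h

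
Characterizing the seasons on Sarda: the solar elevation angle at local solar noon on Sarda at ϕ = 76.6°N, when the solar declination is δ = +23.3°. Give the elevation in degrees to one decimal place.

36.7°

At local noon the hour angle is zero, so the zenith angle equals |ϕ − δ| = |+76.6° − (+23.300°)| = 53.300°.
Elevation = 90° − 53.300° = 36.7°.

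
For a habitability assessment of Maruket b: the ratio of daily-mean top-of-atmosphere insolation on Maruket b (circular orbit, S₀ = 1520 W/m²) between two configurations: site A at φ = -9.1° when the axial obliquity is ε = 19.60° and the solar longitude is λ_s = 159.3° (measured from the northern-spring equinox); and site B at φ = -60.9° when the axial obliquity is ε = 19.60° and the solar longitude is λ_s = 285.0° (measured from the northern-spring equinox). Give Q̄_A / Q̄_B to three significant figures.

— Configuration A (φ=-9.1°):
Solar declination: sin δ = sin ε · sin λ_s = sin 19.60° × sin 159.3° = 0.11857, so δ = +6.810°.
cos H₀ = −tan(-9.1°) tan(+6.810°) = 0.0191, H₀ = 1.5517 rad.
Bracket: H₀ sin φ sin δ + cos φ cos δ sin H₀ = 1.5517×-0.15816×0.11857 + 0.98741×0.99295×0.99982 = -0.029099 + 0.980272 = 0.951173.
Q̄ = (S₀/π) × [bracket] = (1520/π) × 0.951173 = 460.21 W/m².
— Configuration B (φ=-60.9°):
Solar declination: sin δ = sin ε · sin λ_s = sin 19.60° × sin 285.0° = -0.32402, so δ = -18.906°.
cos H₀ = −tan(-60.9°) tan(-18.906°) = -0.6153, H₀ = 2.2336 rad.
Bracket: H₀ sin φ sin δ + cos φ cos δ sin H₀ = 2.2336×-0.87377×-0.32402 + 0.48634×0.94605×0.78825 = 0.632374 + 0.362675 = 0.995049.
Q̄ = (S₀/π) × [bracket] = (1520/π) × 0.995049 = 481.44 W/m².
Ratio Q̄_A / Q̄_B = 460.21 / 481.44 = 0.9559.

Q̄_A / Q̄_B ≈ 0.956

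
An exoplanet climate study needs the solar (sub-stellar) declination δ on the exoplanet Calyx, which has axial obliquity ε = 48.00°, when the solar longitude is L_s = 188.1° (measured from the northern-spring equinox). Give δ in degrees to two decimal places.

sin δ = sin ε · sin L_s = sin 48.00° × sin 188.1° = -0.104710.
δ = arcsin(-0.104710) = -6.01°.

δ = -6.01°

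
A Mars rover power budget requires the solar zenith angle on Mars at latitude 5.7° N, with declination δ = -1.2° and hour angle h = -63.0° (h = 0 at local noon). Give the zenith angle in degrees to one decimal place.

θ_z = 63.3°

cos θ_z = sin φ sin δ + cos φ cos δ cos h = -0.002080 + 0.451647 = 0.449567.
θ_z = arccos(0.449567) = 63.3°.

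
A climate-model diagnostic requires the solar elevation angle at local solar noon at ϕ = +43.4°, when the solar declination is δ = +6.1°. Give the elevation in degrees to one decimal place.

52.7°

At local noon the hour angle is zero, so the zenith angle equals |ϕ − δ| = |+43.4° − (+6.100°)| = 37.300°.
Elevation = 90° − 37.300° = 52.7°.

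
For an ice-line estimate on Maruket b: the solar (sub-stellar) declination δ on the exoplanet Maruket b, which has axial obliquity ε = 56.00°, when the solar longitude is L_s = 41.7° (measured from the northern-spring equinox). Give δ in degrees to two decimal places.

δ = +33.47°

sin δ = sin ε · sin L_s = sin 56.00° × sin 41.7° = 0.551501.
δ = arcsin(0.551501) = +33.47°.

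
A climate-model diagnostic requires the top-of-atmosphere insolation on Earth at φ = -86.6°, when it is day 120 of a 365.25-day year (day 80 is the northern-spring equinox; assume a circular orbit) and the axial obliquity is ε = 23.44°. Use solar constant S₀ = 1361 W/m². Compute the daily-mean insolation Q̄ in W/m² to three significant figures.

Q̄ ≈ 0.00 W/m²

Solar longitude: λ_s = 360° × (120 − 80)/365.25 = 39.425°.
sin δ = sin 23.44° × sin 39.425° = 0.25262, so δ = +14.633°.
cos H₀ = −tan(-86.6°) tan(+14.633°) = 4.3947 ≥ 1 ⇒ polar night, H₀ = 0 and Q̄ = 0.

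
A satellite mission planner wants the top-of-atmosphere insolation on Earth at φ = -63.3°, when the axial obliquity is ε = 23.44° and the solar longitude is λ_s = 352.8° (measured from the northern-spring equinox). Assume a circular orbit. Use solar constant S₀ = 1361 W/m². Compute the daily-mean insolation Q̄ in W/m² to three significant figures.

Q̄ ≈ 226 W/m²

Solar declination: sin δ = sin ε · sin λ_s = sin 23.44° × sin 352.8° = -0.04986, so δ = -2.858°.
cos H₀ = −tan(-63.3°) tan(-2.858°) = -0.0993, H₀ = 1.6702 rad.
Bracket: H₀ sin φ sin δ + cos φ cos δ sin H₀ = 1.6702×-0.89337×-0.04986 + 0.44932×0.99876×0.99506 = 0.074396 + 0.446546 = 0.520942.
Q̄ = (S₀/π) × [bracket] = (1361/π) × 0.520942 = 225.7 W/m².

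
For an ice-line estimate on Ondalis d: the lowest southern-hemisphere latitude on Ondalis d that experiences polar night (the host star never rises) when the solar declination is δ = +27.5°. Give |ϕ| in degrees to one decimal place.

Polar night requires cos h₀ = −tan ϕ tan δ ≥ 1, i.e. tan ϕ tan δ ≤ −1.
The boundary is |tan ϕ| · |tan δ| = 1, so |ϕ| = 90° − |δ| = 90° − 27.5° = 62.5° in the southern hemisphere.

|ϕ| = 62.5°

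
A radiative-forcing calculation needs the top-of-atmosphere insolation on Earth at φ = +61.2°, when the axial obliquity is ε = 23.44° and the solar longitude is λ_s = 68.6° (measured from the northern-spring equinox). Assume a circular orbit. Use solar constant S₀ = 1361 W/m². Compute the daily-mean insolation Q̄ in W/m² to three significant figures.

Q̄ ≈ 468 W/m²

Solar declination: sin δ = sin ε · sin λ_s = sin 23.44° × sin 68.6° = 0.37036, so δ = +21.738°.
cos H₀ = −tan(+61.2°) tan(+21.738°) = -0.7253, H₀ = 2.3822 rad.
Bracket: H₀ sin φ sin δ + cos φ cos δ sin H₀ = 2.3822×0.87631×0.37036 + 0.48175×0.92889×0.68847 = 0.773143 + 0.308085 = 1.081228.
Q̄ = (S₀/π) × [bracket] = (1361/π) × 1.081228 = 468.4 W/m².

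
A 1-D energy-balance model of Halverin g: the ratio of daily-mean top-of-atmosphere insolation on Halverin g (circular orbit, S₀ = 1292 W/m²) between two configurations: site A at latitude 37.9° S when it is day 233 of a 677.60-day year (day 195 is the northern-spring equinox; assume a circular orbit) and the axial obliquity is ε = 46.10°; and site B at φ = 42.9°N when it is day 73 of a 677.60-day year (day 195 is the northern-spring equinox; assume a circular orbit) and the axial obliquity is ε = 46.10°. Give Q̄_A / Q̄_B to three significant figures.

Q̄_A / Q̄_B ≈ 11.3

— Configuration A (φ=-37.9°):
Solar longitude: λ_s = 360° × (233 − 195)/677.60 = 20.189°.
sin δ = sin 46.10° × sin 20.189° = 0.24867, so δ = +14.399°.
cos H₀ = −tan(-37.9°) tan(+14.399°) = 0.1999, H₀ = 1.3696 rad.
Bracket: H₀ sin φ sin δ + cos φ cos δ sin H₀ = 1.3696×-0.61429×0.24867 + 0.78908×0.96859×0.97982 = -0.209214 + 0.748872 = 0.539658.
Q̄ = (S₀/π) × [bracket] = (1292/π) × 0.539658 = 221.94 W/m².
— Configuration B (φ=+42.9°):
Solar longitude: λ_s = 360° × (73 − 195)/677.60 = -64.817°, i.e. -64.817° + 360° = 295.183°.
sin δ = sin 46.10° × sin 295.183° = -0.65207, so δ = -40.697°.
cos H₀ = −tan(+42.9°) tan(-40.697°) = 0.7992, H₀ = 0.6448 rad.
Bracket: H₀ sin φ sin δ + cos φ cos δ sin H₀ = 0.6448×0.68072×-0.65207 + 0.73254×0.75816×0.60104 = -0.286212 + 0.333807 = 0.047595.
Q̄ = (S₀/π) × [bracket] = (1292/π) × 0.047595 = 19.574 W/m².
Ratio Q̄_A / Q̄_B = 221.94 / 19.574 = 11.34.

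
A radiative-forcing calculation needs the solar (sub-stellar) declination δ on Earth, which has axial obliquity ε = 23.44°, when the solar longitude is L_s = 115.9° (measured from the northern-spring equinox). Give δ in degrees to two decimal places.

sin δ = sin ε · sin L_s = sin 23.44° × sin 115.9° = 0.357834.
δ = arcsin(0.357834) = +20.97°.

δ = +20.97°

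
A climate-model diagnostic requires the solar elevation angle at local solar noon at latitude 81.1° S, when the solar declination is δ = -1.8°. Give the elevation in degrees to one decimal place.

10.7°

At local noon the hour angle is zero, so the zenith angle equals |ϕ − δ| = |-81.1° − (-1.800°)| = 79.300°.
Elevation = 90° − 79.300° = 10.7°.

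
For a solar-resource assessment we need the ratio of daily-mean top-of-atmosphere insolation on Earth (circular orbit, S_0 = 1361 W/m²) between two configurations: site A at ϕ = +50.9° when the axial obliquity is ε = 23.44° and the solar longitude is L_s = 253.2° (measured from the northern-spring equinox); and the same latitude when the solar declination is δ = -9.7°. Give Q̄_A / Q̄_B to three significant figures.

Q̄_A / Q̄_B ≈ 0.455

— Configuration A (ϕ=+50.9°):
Solar declination: sin δ = sin ε · sin L_s = sin 23.44° × sin 253.2° = -0.38081, so δ = -22.384°.
cos h₀ = −tan(+50.9°) tan(-22.384°) = 0.5068, h₀ = 1.0394 rad.
Bracket: h₀ sin ϕ sin δ + cos ϕ cos δ sin h₀ = 1.0394×0.77605×-0.38081 + 0.63068×0.92465×0.86208 = -0.307171 + 0.502729 = 0.195558.
Q̄ = (S_0/π) × [bracket] = (1361/π) × 0.195558 = 84.720 W/m².
— Configuration B (ϕ=+50.9°):
cos h₀ = −tan(+50.9°) tan(-9.700°) = 0.2103, h₀ = 1.3589 rad.
Bracket: h₀ sin ϕ sin δ + cos ϕ cos δ sin h₀ = 1.3589×0.77605×-0.16849 + 0.63068×0.98570×0.97763 = -0.177685 + 0.607755 = 0.430070.
Q̄ = (S_0/π) × [bracket] = (1361/π) × 0.430070 = 186.31 W/m².
Ratio Q̄_A / Q̄_B = 84.720 / 186.31 = 0.4547.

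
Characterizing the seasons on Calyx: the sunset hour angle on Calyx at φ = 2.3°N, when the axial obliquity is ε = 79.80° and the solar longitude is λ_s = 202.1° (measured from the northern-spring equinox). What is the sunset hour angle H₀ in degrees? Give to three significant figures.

Solar declination: sin δ = sin ε · sin λ_s = sin 79.80° × sin 202.1° = -0.37028, so δ = -21.733°.
cos H₀ = −tan φ · tan δ = −tan(+2.3°) × tan(-21.733°) = 0.0160, so H₀ = 1.5548 rad = 89.08°.

H₀ = 89.1°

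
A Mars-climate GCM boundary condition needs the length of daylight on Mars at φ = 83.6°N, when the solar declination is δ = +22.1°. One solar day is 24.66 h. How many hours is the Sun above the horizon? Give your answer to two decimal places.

Sunrise equation: cos H₀ = −tan φ · tan δ = -3.6201 ≤ −1, so the Sun never sets (polar day) and H₀ = π.
Daylight = 2H₀/(2π) × 24.66 h = (3.1416/π) × 24.66 = 24.66 h.

24.66 h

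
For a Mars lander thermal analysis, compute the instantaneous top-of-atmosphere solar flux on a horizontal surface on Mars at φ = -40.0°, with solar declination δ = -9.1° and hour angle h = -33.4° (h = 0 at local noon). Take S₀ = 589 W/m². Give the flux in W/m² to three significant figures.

cos θ_z = sin φ sin δ + cos φ cos δ cos h = 0.101662 + 0.631481 = 0.733143.
Flux = S₀ · cos θ_z = 589 × 0.733143 = 431.8 W/m².

432 W/m²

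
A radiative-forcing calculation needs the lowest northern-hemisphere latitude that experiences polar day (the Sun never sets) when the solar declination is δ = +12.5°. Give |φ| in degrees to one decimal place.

|φ| = 77.5°

Polar day requires cos H₀ = −tan φ tan δ ≤ −1, i.e. tan φ tan δ ≥ 1.
The boundary is |tan φ| · |tan δ| = 1, so |φ| = 90° − |δ| = 90° − 12.5° = 77.5° in the northern hemisphere.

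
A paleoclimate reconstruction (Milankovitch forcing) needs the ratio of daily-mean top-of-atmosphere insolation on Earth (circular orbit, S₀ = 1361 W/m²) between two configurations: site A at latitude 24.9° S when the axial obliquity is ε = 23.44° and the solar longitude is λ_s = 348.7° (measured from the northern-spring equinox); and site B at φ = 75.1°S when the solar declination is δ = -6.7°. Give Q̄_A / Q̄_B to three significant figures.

— Configuration A (φ=-24.9°):
Solar declination: sin δ = sin ε · sin λ_s = sin 23.44° × sin 348.7° = -0.07795, so δ = -4.470°.
cos H₀ = −tan(-24.9°) tan(-4.470°) = -0.0363, H₀ = 1.6071 rad.
Bracket: H₀ sin φ sin δ + cos φ cos δ sin H₀ = 1.6071×-0.42104×-0.07795 + 0.90704×0.99696×0.99934 = 0.052745 + 0.903686 = 0.956431.
Q̄ = (S₀/π) × [bracket] = (1361/π) × 0.956431 = 414.34 W/m².
— Configuration B (φ=-75.1°):
cos H₀ = −tan(-75.1°) tan(-6.700°) = -0.4415, H₀ = 2.0281 rad.
Bracket: H₀ sin φ sin δ + cos φ cos δ sin H₀ = 2.0281×-0.96638×-0.11667 + 0.25713×0.99317×0.89726 = 0.228663 + 0.229137 = 0.457800.
Q̄ = (S₀/π) × [bracket] = (1361/π) × 0.457800 = 198.33 W/m².
Ratio Q̄_A / Q̄_B = 414.34 / 198.33 = 2.089.

Q̄_A / Q̄_B ≈ 2.09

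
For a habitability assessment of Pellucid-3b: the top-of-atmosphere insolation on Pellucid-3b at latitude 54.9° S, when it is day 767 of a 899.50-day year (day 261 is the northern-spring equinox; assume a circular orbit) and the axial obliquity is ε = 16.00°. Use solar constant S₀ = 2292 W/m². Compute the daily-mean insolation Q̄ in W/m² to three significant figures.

Solar longitude: λ_s = 360° × (767 − 261)/899.50 = 202.513°.
sin δ = sin 16.00° × sin 202.513° = -0.10554, so δ = -6.058°.
cos H₀ = −tan(-54.9°) tan(-6.058°) = -0.1510, H₀ = 1.7224 rad.
Bracket: H₀ sin φ sin δ + cos φ cos δ sin H₀ = 1.7224×-0.81815×-0.10554 + 0.57501×0.99442×0.98853 = 0.148725 + 0.565243 = 0.713968.
Q̄ = (S₀/π) × [bracket] = (2292/π) × 0.713968 = 520.9 W/m².

Q̄ ≈ 521 W/m²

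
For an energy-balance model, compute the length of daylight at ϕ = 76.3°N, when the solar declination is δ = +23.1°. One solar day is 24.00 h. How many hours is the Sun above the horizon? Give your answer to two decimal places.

Sunrise equation: cos h₀ = −tan ϕ · tan δ = -1.7497 ≤ −1, so the Sun never sets (polar day) and h₀ = π.
Daylight = 2h₀/(2π) × 24.00 h = (3.1416/π) × 24.00 = 24.00 h.

24.00 h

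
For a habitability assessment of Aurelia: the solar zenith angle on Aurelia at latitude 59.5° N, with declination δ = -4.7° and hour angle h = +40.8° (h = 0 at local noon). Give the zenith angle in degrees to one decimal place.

cos θ_z = sin ϕ sin δ + cos ϕ cos δ cos h = -0.070601 + 0.382912 = 0.312311.
θ_z = arccos(0.312311) = 71.8°.

θ_z = 71.8°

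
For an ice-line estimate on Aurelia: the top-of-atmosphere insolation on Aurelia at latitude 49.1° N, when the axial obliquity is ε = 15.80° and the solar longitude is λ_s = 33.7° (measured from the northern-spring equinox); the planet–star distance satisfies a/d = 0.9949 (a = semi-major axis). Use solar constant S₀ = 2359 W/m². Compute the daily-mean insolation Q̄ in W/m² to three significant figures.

Q̄ ≈ 622 W/m²

Solar declination: sin δ = sin ε · sin λ_s = sin 15.80° × sin 33.7° = 0.15107, so δ = +8.689°.
cos H₀ = −tan(+49.1°) tan(+8.689°) = -0.1764, H₀ = 1.7482 rad.
Bracket: H₀ sin φ sin δ + cos φ cos δ sin H₀ = 1.7482×0.75585×0.15107 + 0.65474×0.98852×0.98431 = 0.199620 + 0.637069 = 0.836689.
Inverse-square distance factor (a/d)² = 0.9949² = 0.989826.
Q̄ = (S₀/π) × 0.989826 × [bracket] = (2359/π) × 0.989826 × 0.836689 = 621.9 W/m².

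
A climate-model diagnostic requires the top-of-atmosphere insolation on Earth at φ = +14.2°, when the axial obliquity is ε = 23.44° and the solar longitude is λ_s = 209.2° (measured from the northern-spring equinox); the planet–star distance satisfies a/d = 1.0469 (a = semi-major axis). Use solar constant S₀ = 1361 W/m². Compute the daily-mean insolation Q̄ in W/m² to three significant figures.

Solar declination: sin δ = sin ε · sin λ_s = sin 23.44° × sin 209.2° = -0.19406, so δ = -11.190°.
cos H₀ = −tan(+14.2°) tan(-11.190°) = 0.0501, H₀ = 1.5207 rad.
Bracket: H₀ sin φ sin δ + cos φ cos δ sin H₀ = 1.5207×0.24531×-0.19406 + 0.96945×0.98099×0.99875 = -0.072393 + 0.949832 = 0.877439.
Inverse-square distance factor (a/d)² = 1.0469² = 1.096000.
Q̄ = (S₀/π) × 1.096000 × [bracket] = (1361/π) × 1.096000 × 0.877439 = 416.6 W/m².

Q̄ ≈ 417 W/m²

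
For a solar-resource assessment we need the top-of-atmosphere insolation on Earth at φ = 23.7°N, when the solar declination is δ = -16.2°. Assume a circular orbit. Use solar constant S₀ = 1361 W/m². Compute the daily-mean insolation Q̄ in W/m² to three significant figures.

cos H₀ = −tan(+23.7°) tan(-16.200°) = 0.1275, H₀ = 1.4429 rad.
Bracket: H₀ sin φ sin δ + cos φ cos δ sin H₀ = 1.4429×0.40195×-0.27899 + 0.91566×0.96029×0.99183 = -0.161807 + 0.872115 = 0.710308.
Q̄ = (S₀/π) × [bracket] = (1361/π) × 0.710308 = 307.7 W/m².

Q̄ ≈ 308 W/m²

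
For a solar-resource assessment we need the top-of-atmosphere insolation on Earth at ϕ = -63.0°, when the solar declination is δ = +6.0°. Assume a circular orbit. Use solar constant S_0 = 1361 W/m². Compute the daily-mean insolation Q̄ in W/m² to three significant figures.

cos h₀ = −tan(-63.0°) tan(+6.000°) = 0.2063, h₀ = 1.3630 rad.
Bracket: h₀ sin ϕ sin δ + cos ϕ cos δ sin h₀ = 1.3630×-0.89101×0.10453 + 0.45399×0.99452×0.97849 = -0.126946 + 0.441790 = 0.314844.
Q̄ = (S_0/π) × [bracket] = (1361/π) × 0.314844 = 136.4 W/m².

Q̄ ≈ 136 W/m²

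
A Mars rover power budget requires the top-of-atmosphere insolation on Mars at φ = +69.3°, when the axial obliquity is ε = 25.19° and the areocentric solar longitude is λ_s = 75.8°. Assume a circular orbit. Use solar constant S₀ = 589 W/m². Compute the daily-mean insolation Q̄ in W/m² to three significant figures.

sin δ = sin 25.19° × sin 75.8° = 0.41262, so δ = +24.369°.
cos H₀ = −tan(+69.3°) tan(+24.369°) = -1.1988 ≤ −1 ⇒ polar day, H₀ = π.
Bracket: H₀ sin φ sin δ + cos φ cos δ sin H₀ = 3.1416×0.93544×0.41262 + 0.35347×0.91090×0.00000 = 1.212599 + 0.000000 = 1.212599.
Q̄ = (S₀/π) × [bracket] = (589/π) × 1.212599 = 227.3 W/m².

Q̄ ≈ 227 W/m²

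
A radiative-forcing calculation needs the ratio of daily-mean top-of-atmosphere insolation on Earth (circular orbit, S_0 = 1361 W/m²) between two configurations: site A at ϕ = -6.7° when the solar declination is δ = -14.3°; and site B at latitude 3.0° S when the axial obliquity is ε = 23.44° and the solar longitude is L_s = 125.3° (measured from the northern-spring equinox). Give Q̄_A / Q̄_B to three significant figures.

— Configuration A (ϕ=-6.7°):
cos h₀ = −tan(-6.7°) tan(-14.300°) = -0.0299, h₀ = 1.6007 rad.
Bracket: h₀ sin ϕ sin δ + cos ϕ cos δ sin h₀ = 1.6007×-0.11667×-0.24700 + 0.99317×0.96902×0.99955 = 0.046128 + 0.961969 = 1.008097.
Q̄ = (S_0/π) × [bracket] = (1361/π) × 1.008097 = 436.73 W/m².
— Configuration B (ϕ=-3.0°):
Solar declination: sin δ = sin ε · sin L_s = sin 23.44° × sin 125.3° = 0.32465, so δ = +18.944°.
cos h₀ = −tan(-3.0°) tan(+18.944°) = 0.0180, h₀ = 1.5528 rad.
Bracket: h₀ sin ϕ sin δ + cos ϕ cos δ sin h₀ = 1.5528×-0.05234×0.32465 + 0.99863×0.94583×0.99984 = -0.026385 + 0.944383 = 0.917998.
Q̄ = (S_0/π) × [bracket] = (1361/π) × 0.917998 = 397.69 W/m².
Ratio Q̄_A / Q̄_B = 436.73 / 397.69 = 1.098.

Q̄_A / Q̄_B ≈ 1.10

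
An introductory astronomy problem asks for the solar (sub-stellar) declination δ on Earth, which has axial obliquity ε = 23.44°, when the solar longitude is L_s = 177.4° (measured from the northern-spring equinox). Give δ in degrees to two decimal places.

δ = +1.03°

sin δ = sin ε · sin L_s = sin 23.44° × sin 177.4° = 0.018045.
δ = arcsin(0.018045) = +1.03°.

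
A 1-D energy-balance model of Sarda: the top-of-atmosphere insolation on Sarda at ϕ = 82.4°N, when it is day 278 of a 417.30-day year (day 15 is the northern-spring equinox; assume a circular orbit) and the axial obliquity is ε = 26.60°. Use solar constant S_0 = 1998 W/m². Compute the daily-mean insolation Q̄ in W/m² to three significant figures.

Solar longitude: L_s = 360° × (278 − 15)/417.30 = 226.887°.
sin δ = sin 26.60° × sin 226.887° = -0.32687, so δ = -19.079°.
cos h₀ = −tan(+82.4°) tan(-19.079°) = 2.5921 ≥ 1 ⇒ polar night, h₀ = 0 and Q̄ = 0.

Q̄ ≈ 0.00 W/m²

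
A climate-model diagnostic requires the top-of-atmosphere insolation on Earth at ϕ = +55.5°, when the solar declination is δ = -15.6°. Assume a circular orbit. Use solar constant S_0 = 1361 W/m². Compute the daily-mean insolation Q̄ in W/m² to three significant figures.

Q̄ ≈ 105 W/m²

cos h₀ = −tan(+55.5°) tan(-15.600°) = 0.4062, h₀ = 1.1525 rad.
Bracket: h₀ sin ϕ sin δ + cos ϕ cos δ sin h₀ = 1.1525×0.82413×-0.26892 + 0.56641×0.96316×0.91376 = -0.255423 + 0.498496 = 0.243073.
Q̄ = (S_0/π) × [bracket] = (1361/π) × 0.243073 = 105.3 W/m².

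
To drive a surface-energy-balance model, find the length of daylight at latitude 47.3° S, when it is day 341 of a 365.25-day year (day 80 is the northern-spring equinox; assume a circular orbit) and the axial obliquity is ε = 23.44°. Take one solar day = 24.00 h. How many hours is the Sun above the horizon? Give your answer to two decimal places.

15.62 h

Solar longitude: λ_s = 360° × (341 − 80)/365.25 = 257.248°.
sin δ = sin 23.44° × sin 257.248° = -0.38798, so δ = -22.829°.
cos H₀ = −tan φ · tan δ = −tan(-47.3°) × tan(-22.829°) = -0.4562, so H₀ = 2.0445 rad = 117.14°.
Daylight = 2H₀/(2π) × 24.00 h = (2.0445/π) × 24.00 = 15.62 h.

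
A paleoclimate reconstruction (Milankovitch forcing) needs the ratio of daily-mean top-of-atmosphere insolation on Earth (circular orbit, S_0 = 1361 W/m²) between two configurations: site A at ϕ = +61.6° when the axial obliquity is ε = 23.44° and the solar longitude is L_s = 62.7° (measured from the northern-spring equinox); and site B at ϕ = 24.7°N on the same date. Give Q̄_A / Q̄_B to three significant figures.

— Configuration A (ϕ=+61.6°):
Solar declination: sin δ = sin ε · sin L_s = sin 23.44° × sin 62.7° = 0.35348, so δ = +20.700°.
cos h₀ = −tan(+61.6°) tan(+20.700°) = -0.6989, h₀ = 2.3446 rad.
Bracket: h₀ sin ϕ sin δ + cos ϕ cos δ sin h₀ = 2.3446×0.87965×0.35348 + 0.47562×0.93544×0.71525 = 0.729027 + 0.318225 = 1.047252.
Q̄ = (S_0/π) × [bracket] = (1361/π) × 1.047252 = 453.69 W/m².
— Configuration B (ϕ=+24.7°):
cos h₀ = −tan(+24.7°) tan(+20.700°) = -0.1738, h₀ = 1.7455 rad.
Bracket: h₀ sin ϕ sin δ + cos ϕ cos δ sin h₀ = 1.7455×0.41787×0.35348 + 0.90851×0.93544×0.98478 = 0.257826 + 0.836922 = 1.094748.
Q̄ = (S_0/π) × [bracket] = (1361/π) × 1.094748 = 474.27 W/m².
Ratio Q̄_A / Q̄_B = 453.69 / 474.27 = 0.9566.

Q̄_A / Q̄_B ≈ 0.957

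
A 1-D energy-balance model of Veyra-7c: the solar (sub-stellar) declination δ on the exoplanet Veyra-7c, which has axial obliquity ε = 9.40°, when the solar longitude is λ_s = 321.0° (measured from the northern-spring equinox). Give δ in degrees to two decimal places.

δ = -5.90°

sin δ = sin ε · sin λ_s = sin 9.40° × sin 321.0° = -0.102784.
δ = arcsin(-0.102784) = -5.90°.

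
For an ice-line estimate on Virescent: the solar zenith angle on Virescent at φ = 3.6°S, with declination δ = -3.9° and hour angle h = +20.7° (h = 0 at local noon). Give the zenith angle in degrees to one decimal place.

cos θ_z = sin φ sin δ + cos φ cos δ cos h = 0.004271 + 0.931436 = 0.935707.
θ_z = arccos(0.935707) = 20.7°.

θ_z = 20.7°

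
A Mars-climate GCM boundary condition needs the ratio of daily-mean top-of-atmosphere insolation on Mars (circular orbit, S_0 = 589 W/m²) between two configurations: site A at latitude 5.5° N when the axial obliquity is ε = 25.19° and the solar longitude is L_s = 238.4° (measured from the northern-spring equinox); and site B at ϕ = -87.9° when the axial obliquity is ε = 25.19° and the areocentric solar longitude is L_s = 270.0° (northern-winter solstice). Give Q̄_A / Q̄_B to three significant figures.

— Configuration A (ϕ=+5.5°):
Solar declination: sin δ = sin ε · sin L_s = sin 25.19° × sin 238.4° = -0.36251, so δ = -21.255°.
cos h₀ = −tan(+5.5°) tan(-21.255°) = 0.0375, h₀ = 1.5333 rad.
Bracket: h₀ sin ϕ sin δ + cos ϕ cos δ sin h₀ = 1.5333×0.09585×-0.36251 + 0.99540×0.93198×0.99930 = -0.053277 + 0.927044 = 0.873767.
Q̄ = (S_0/π) × [bracket] = (589/π) × 0.873767 = 163.82 W/m².
— Configuration B (ϕ=-87.9°):
sin δ = sin 25.19° × sin 270.0° = -0.42562, so δ = -25.190°.
cos h₀ = −tan(-87.9°) tan(-25.190°) = -12.8272 ≤ −1 ⇒ polar day, h₀ = π.
Bracket: h₀ sin ϕ sin δ + cos ϕ cos δ sin h₀ = 3.1416×-0.99933×-0.42562 + 0.03664×0.90490×0.00000 = 1.336232 + 0.000000 = 1.336232.
Q̄ = (S_0/π) × [bracket] = (589/π) × 1.336232 = 250.52 W/m².
Ratio Q̄_A / Q̄_B = 163.82 / 250.52 = 0.6539.

Q̄_A / Q̄_B ≈ 0.654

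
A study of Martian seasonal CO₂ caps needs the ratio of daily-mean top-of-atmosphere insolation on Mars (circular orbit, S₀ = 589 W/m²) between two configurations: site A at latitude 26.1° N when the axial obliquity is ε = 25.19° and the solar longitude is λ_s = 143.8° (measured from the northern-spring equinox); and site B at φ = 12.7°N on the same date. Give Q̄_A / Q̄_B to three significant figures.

— Configuration A (φ=+26.1°):
Solar declination: sin δ = sin ε · sin λ_s = sin 25.19° × sin 143.8° = 0.25137, so δ = +14.559°.
cos H₀ = −tan(+26.1°) tan(+14.559°) = -0.1272, H₀ = 1.6984 rad.
Bracket: H₀ sin φ sin δ + cos φ cos δ sin H₀ = 1.6984×0.43994×0.25137 + 0.89803×0.96789×0.99187 = 0.187822 + 0.862128 = 1.049950.
Q̄ = (S₀/π) × [bracket] = (589/π) × 1.049950 = 196.85 W/m².
— Configuration B (φ=+12.7°):
cos H₀ = −tan(+12.7°) tan(+14.559°) = -0.0585, H₀ = 1.6294 rad.
Bracket: H₀ sin φ sin δ + cos φ cos δ sin H₀ = 1.6294×0.21985×0.25137 + 0.97553×0.96789×0.99829 = 0.090047 + 0.942591 = 1.032638.
Q̄ = (S₀/π) × [bracket] = (589/π) × 1.032638 = 193.60 W/m².
Ratio Q̄_A / Q̄_B = 196.85 / 193.60 = 1.017.

Q̄_A / Q̄_B ≈ 1.02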